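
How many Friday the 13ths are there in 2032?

Check the 13th of each month of 2032: Jan 13: Tue, Feb 13: Fri, Mar 13: Sat, Apr 13: Tue, May 13: Thu, Jun 13: Sun, Jul 13: Tue, Aug 13: Fri, Sep 13: Mon, Oct 13: Wed, Nov 13: Sat, Dec 13: Mon.
Friday occurs in February, August — 2 months.

2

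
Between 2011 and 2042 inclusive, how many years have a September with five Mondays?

September has 30 days; it has five Mondays when Monday falls among the first (month-length − 28) days — i.e. when September 1 is one of Monday/Sunday.
September 1 by year: 2011:Thu 2012:Sat 2013:Sun✓ 2014:Mon✓ 2015:Tue 2016:Thu 2017:Fri 2018:Sat 2019:Sun✓ 2020:Tue 2021:Wed 2022:Thu 2023:Fri 2024:Sun✓ 2025:Mon✓ 2026:Tue 2027:Wed 2028:Fri 2029:Sat 2030:Sun✓ 2031:Mon✓ 2032:Wed 2033:Thu 2034:Fri 2035:Sat 2036:Mon✓ 2037:Tue 2038:Wed 2039:Thu 2040:Sat 2041:Sun✓ 2042:Mon✓
Years with five Mondays: 2013, 2014, 2019, 2024, 2025, 2030, 2031, 2036, 2041, 2042 → 10.

10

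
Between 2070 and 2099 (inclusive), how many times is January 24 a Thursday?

4

Track January 24's weekday year by year (advancing +1, or +2 across a Feb 29):
  2070: Fri  2071: Sat (+1)  2072: Sun (+1)  2073: Tue (+2)  2074: Wed (+1)
  2075: Thu (+1) ✓  2076: Fri (+1)  2077: Sun (+2)  2078: Mon (+1)  2079: Tue (+1)
  2080: Wed (+1)  2081: Fri (+2)  2082: Sat (+1)  2083: Sun (+1)  2084: Mon (+1)
  2085: Wed (+2)  2086: Thu (+1) ✓  2087: Fri (+1)  2088: Sat (+1)  2089: Mon (+2)
  2090: Tue (+1)  2091: Wed (+1)  2092: Thu (+1) ✓  2093: Sat (+2)  2094: Sun (+1)
  2095: Mon (+1)  2096: Tue (+1)  2097: Thu (+2) ✓  2098: Fri (+1)  2099: Sat (+1)
Thursday years: 2075, 2086, 2092, 2097 — 4 in total.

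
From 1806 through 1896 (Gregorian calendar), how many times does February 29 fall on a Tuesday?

Leap years in 1806–1896: 23 of them.
Feb 29 weekday advances by 5 (mod 7) from one leap year to the next four years later (or differs when a century non-leap intervenes).
Leap-day weekdays: 1808:Mon 1812:Sat 1816:Thu 1820:Tue✓ 1824:Sun 1828:Fri 1832:Wed 1836:Mon 1840:Sat 1844:Thu 1848:Tue✓ 1852:Sun 1856:Fri 1860:Wed 1864:Mon 1868:Sat 1872:Thu 1876:Tue✓ 1880:Sun 1884:Fri 1888:Wed 1892:Mon 1896:Sat
Tuesday: 1820, 1848, 1876 → 3.

3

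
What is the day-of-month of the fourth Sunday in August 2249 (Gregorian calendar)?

August 1, 2249 is a Wednesday, so the first Sunday is the 5th.
The fourth Sunday is 5 + 21 = 26.

26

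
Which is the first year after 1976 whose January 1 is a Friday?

Jan 1 advances by 2 weekdays after a leap year and by 1 after a common year.
1976: Jan 1 is Thursday (leap).
1977: Saturday
1978: Sunday
1979: Monday
1980: Tuesday (leap)
1981: Thursday
1982: Friday
1982 begins on a Friday

1982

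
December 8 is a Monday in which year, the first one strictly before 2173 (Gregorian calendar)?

From one year to the next, a fixed date's weekday advances by 1, or by 2 when a Feb 29 lies between the two dates.
2173: December 8 is Wednesday.
2172: Tuesday (−1)
2171: Sunday (−2)
2170: Saturday (−1)
2169: Friday (−1)
2168: Thursday (−1)
2167: Tuesday (−2)
2166: Monday (−1)
December 8 falls on a Monday in 2166.

2166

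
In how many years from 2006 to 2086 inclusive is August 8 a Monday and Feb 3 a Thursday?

8

Check each year's weekday for August 8 and Feb 3:
  2006: Tue/Fri  2007: Wed/Sat  2008: Fri/Sun  2009: Sat/Tue  2010: Sun/Wed  2011: Mon/Thu ✓  2012: Wed/Fri  2013: Thu/Sun  2014: Fri/Mon  2015: Sat/Tue  2016: Mon/Wed  2017: Tue/Fri  2018: Wed/Sat  2019: Thu/Sun  …(53 more)…  2073: Tue/Fri  2074: Wed/Sat  2075: Thu/Sun  2076: Sat/Mon  2077: Sun/Wed  2078: Mon/Thu ✓  2079: Tue/Fri  2080: Thu/Sat  2081: Fri/Mon  2082: Sat/Tue  2083: Sun/Wed  2084: Tue/Thu  2085: Wed/Sat  2086: Thu/Sun
Both conditions hold in: 2011, 2022, 2033, 2039, 2050, 2061, 2067, 2078 — 8.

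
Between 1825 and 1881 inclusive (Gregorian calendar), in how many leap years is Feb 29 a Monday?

2

Leap years in 1825–1881: 14 of them.
Feb 29 weekday advances by 5 (mod 7) from one leap year to the next four years later (or differs when a century non-leap intervenes).
Leap-day weekdays: 1828:Fri 1832:Wed 1836:Mon✓ 1840:Sat 1844:Thu 1848:Tue 1852:Sun 1856:Fri 1860:Wed 1864:Mon✓ 1868:Sat 1872:Thu 1876:Tue 1880:Sun
Monday: 1836, 1864 → 2.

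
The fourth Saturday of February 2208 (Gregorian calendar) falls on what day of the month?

27

February 1, 2208 is a Monday, so the first Saturday is the 6th.
The fourth Saturday is 6 + 21 = 27.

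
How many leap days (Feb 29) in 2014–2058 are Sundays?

1

Leap years in 2014–2058: 11 of them.
Feb 29 weekday advances by 5 (mod 7) from one leap year to the next four years later (or differs when a century non-leap intervenes).
Leap-day weekdays: 2016:Mon 2020:Sat 2024:Thu 2028:Tue 2032:Sun✓ 2036:Fri 2040:Wed 2044:Mon 2048:Sat 2052:Thu 2056:Tue
Sunday: 2032 → 1.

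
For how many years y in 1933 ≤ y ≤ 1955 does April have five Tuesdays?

6

April has 30 days; it has five Tuesdays when Tuesday falls among the first (month-length − 28) days — i.e. when April 1 is one of Tuesday/Monday.
April 1 by year: 1933:Sat 1934:Sun 1935:Mon✓ 1936:Wed 1937:Thu 1938:Fri 1939:Sat 1940:Mon✓ 1941:Tue✓ 1942:Wed 1943:Thu 1944:Sat 1945:Sun 1946:Mon✓ 1947:Tue✓ 1948:Thu 1949:Fri 1950:Sat 1951:Sun 1952:Tue✓ 1953:Wed 1954:Thu 1955:Fri
Years with five Tuesdays: 1935, 1940, 1941, 1946, 1947, 1952 → 6.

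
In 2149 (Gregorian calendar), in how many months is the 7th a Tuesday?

Check the 7th of each month of 2149: Jan 7: Tue, Feb 7: Fri, Mar 7: Fri, Apr 7: Mon, May 7: Wed, Jun 7: Sat, Jul 7: Mon, Aug 7: Thu, Sep 7: Sun, Oct 7: Tue, Nov 7: Fri, Dec 7: Sun.
Tuesday occurs in January, October — 2 months.

2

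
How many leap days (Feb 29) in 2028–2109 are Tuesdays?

Leap years in 2028–2109: 20 of them.
Feb 29 weekday advances by 5 (mod 7) from one leap year to the next four years later (or differs when a century non-leap intervenes).
Leap-day weekdays: 2028:Tue✓ 2032:Sun 2036:Fri 2040:Wed 2044:Mon 2048:Sat 2052:Thu 2056:Tue✓ 2060:Sun 2064:Fri 2068:Wed 2072:Mon 2076:Sat 2080:Thu 2084:Tue✓ 2088:Sun 2092:Fri 2096:Wed 2104:Fri 2108:Wed
Tuesday: 2028, 2056, 2084 → 3.

3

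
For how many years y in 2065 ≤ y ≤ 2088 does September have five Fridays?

6

September has 30 days; it has five Fridays when Friday falls among the first (month-length − 28) days — i.e. when September 1 is one of Friday/Thursday.
September 1 by year: 2065:Tue 2066:Wed 2067:Thu✓ 2068:Sat 2069:Sun 2070:Mon 2071:Tue 2072:Thu✓ 2073:Fri✓ 2074:Sat 2075:Sun 2076:Tue 2077:Wed 2078:Thu✓ 2079:Fri✓ 2080:Sun 2081:Mon 2082:Tue 2083:Wed 2084:Fri✓ 2085:Sat 2086:Sun 2087:Mon 2088:Wed
Years with five Fridays: 2067, 2072, 2073, 2078, 2079, 2084 → 6.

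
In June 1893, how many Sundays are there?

4

June 1893 has 30 days and begins on Thursday.
The first Sunday is June 4.
Sundays fall on 4, 11, 18, 25 — that's 4.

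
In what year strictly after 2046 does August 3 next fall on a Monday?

2048

From one year to the next, a fixed date's weekday advances by 1, or by 2 when a Feb 29 lies between the two dates.
2046: August 3 is Friday.
2047: Saturday (+1)
2048: Monday (+2)
August 3 falls on a Monday in 2048.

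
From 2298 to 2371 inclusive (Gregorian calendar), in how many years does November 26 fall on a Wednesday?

Track November 26's weekday year by year (advancing +1, or +2 across a Feb 29):
  2298: Sat  2299: Sun (+1)  2300: Mon (+1)  2301: Tue (+1)  2302: Wed (+1) ✓
  2303: Thu (+1)  2304: Sat (+2)  2305: Sun (+1)  2306: Mon (+1)  2307: Tue (+1)
  2308: Thu (+2)  2309: Fri (+1)  2310: Sat (+1)  2311: Sun (+1)  … (46 more years) …
  2358: Wed (+1) ✓  2359: Thu (+1)  2360: Sat (+2)  2361: Sun (+1)  2362: Mon (+1)
  2363: Tue (+1)  2364: Thu (+2)  2365: Fri (+1)  2366: Sat (+1)  2367: Sun (+1)
  2368: Tue (+2)  2369: Wed (+1) ✓  2370: Thu (+1)  2371: Fri (+1)
Wednesday years: 2302, 2313, 2319, 2324, 2330, 2341, 2347, 2352, 2358, 2369 — 10 in total.

10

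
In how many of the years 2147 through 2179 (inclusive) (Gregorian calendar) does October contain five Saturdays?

October has 31 days; it has five Saturdays when Saturday falls among the first (month-length − 28) days — i.e. when October 1 is one of Saturday/Friday/Thursday.
October 1 by year: 2147:Sun 2148:Tue 2149:Wed 2150:Thu✓ 2151:Fri✓ 2152:Sun 2153:Mon 2154:Tue 2155:Wed 2156:Fri✓ 2157:Sat✓ 2158:Sun 2159:Mon 2160:Wed 2161:Thu✓ …(3 more)… 2165:Tue 2166:Wed 2167:Thu✓ 2168:Sat✓ 2169:Sun 2170:Mon 2171:Tue 2172:Thu✓ 2173:Fri✓ 2174:Sat✓ 2175:Sun 2176:Tue 2177:Wed 2178:Thu✓ 2179:Fri✓
Years with five Saturdays: 2150, 2151, 2156, 2157, 2161, 2162, 2163, 2167, 2168, 2172, 2173, 2174, 2178, 2179 → 14.

14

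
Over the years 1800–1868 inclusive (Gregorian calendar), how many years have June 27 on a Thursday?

10

Track June 27's weekday year by year (advancing +1, or +2 across a Feb 29):
  1800: Fri  1801: Sat (+1)  1802: Sun (+1)  1803: Mon (+1)  1804: Wed (+2)
  1805: Thu (+1) ✓  1806: Fri (+1)  1807: Sat (+1)  1808: Mon (+2)  1809: Tue (+1)
  1810: Wed (+1)  1811: Thu (+1) ✓  1812: Sat (+2)  1813: Sun (+1)  … (41 more years) …
  1855: Wed (+1)  1856: Fri (+2)  1857: Sat (+1)  1858: Sun (+1)  1859: Mon (+1)
  1860: Wed (+2)  1861: Thu (+1) ✓  1862: Fri (+1)  1863: Sat (+1)  1864: Mon (+2)
  1865: Tue (+1)  1866: Wed (+1)  1867: Thu (+1) ✓  1868: Sat (+2)
Thursday years: 1805, 1811, 1816, 1822, 1833, 1839, 1844, 1850, 1861, 1867 — 10 in total.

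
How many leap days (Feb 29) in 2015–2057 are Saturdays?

2

Leap years in 2015–2057: 11 of them.
Feb 29 weekday advances by 5 (mod 7) from one leap year to the next four years later (or differs when a century non-leap intervenes).
Leap-day weekdays: 2016:Mon 2020:Sat✓ 2024:Thu 2028:Tue 2032:Sun 2036:Fri 2040:Wed 2044:Mon 2048:Sat✓ 2052:Thu 2056:Tue
Saturday: 2020, 2048 → 2.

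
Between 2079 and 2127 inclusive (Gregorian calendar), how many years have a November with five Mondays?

November has 30 days; it has five Mondays when Monday falls among the first (month-length − 28) days — i.e. when November 1 is one of Monday/Sunday.
November 1 by year: 2079:Wed 2080:Fri 2081:Sat 2082:Sun✓ 2083:Mon✓ 2084:Wed 2085:Thu 2086:Fri 2087:Sat 2088:Mon✓ 2089:Tue 2090:Wed 2091:Thu 2092:Sat 2093:Sun✓ …(19 more)… 2113:Wed 2114:Thu 2115:Fri 2116:Sun✓ 2117:Mon✓ 2118:Tue 2119:Wed 2120:Fri 2121:Sat 2122:Sun✓ 2123:Mon✓ 2124:Wed 2125:Thu 2126:Fri 2127:Sat
Years with five Mondays: 2082, 2083, 2088, 2093, 2094, 2099, 2100, 2105, 2106, 2111, 2116, 2117, 2122, 2123 → 14.

14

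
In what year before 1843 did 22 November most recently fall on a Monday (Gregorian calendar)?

1841

From one year to the next, a fixed date's weekday advances by 1, or by 2 when a Feb 29 lies between the two dates.
1843: November 22 is Wednesday.
1842: Tuesday (−1)
1841: Monday (−1)
22 November falls on a Monday in 1841.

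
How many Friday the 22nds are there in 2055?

Check the 22nd of each month of 2055: Jan 22: Fri, Feb 22: Mon, Mar 22: Mon, Apr 22: Thu, May 22: Sat, Jun 22: Tue, Jul 22: Thu, Aug 22: Sun, Sep 22: Wed, Oct 22: Fri, Nov 22: Mon, Dec 22: Wed.
Friday occurs in January, October — 2 months.

2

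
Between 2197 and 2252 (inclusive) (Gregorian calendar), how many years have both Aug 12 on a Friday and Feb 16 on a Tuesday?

Check each year's weekday for Aug 12 and Feb 16:
  2197: Sat/Thu  2198: Sun/Fri  2199: Mon/Sat  2200: Tue/Sun  2201: Wed/Mon  2202: Thu/Tue  2203: Fri/Wed  2204: Sun/Thu  2205: Mon/Sat  2206: Tue/Sun  2207: Wed/Mon  2208: Fri/Tue ✓  2209: Sat/Thu  2210: Sun/Fri  …(28 more)…  2239: Mon/Sat  2240: Wed/Sun  2241: Thu/Tue  2242: Fri/Wed  2243: Sat/Thu  2244: Mon/Fri  2245: Tue/Sun  2246: Wed/Mon  2247: Thu/Tue  2248: Sat/Wed  2249: Sun/Fri  2250: Mon/Sat  2251: Tue/Sun  2252: Thu/Mon
Both conditions hold in: 2208, 2236 — 2.

2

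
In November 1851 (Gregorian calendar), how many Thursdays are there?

4

November 1851 has 30 days and begins on Saturday.
The first Thursday is November 6.
Thursdays fall on 6, 13, 20, 27 — that's 4.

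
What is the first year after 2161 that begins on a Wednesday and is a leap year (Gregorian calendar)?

Jan 1 advances by 2 weekdays after a leap year and by 1 after a common year.
2161: Jan 1 is Thursday.
2162: Friday
2163: Saturday
2164: Sunday (leap)
2165: Tuesday
2166: Wednesday
2167: Thursday
2168: Friday (leap)
2169: Sunday
2170: Monday
2171: Tuesday
2172: Wednesday (leap)
2172 begins on a Wednesday and is a leap year.

2172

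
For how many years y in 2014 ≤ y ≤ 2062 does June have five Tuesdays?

14

June has 30 days; it has five Tuesdays when Tuesday falls among the first (month-length − 28) days — i.e. when June 1 is one of Tuesday/Monday.
June 1 by year: 2014:Sun 2015:Mon✓ 2016:Wed 2017:Thu 2018:Fri 2019:Sat 2020:Mon✓ 2021:Tue✓ 2022:Wed 2023:Thu 2024:Sat 2025:Sun 2026:Mon✓ 2027:Tue✓ 2028:Thu …(19 more)… 2048:Mon✓ 2049:Tue✓ 2050:Wed 2051:Thu 2052:Sat 2053:Sun 2054:Mon✓ 2055:Tue✓ 2056:Thu 2057:Fri 2058:Sat 2059:Sun 2060:Tue✓ 2061:Wed 2062:Thu
Years with five Tuesdays: 2015, 2020, 2021, 2026, 2027, 2032, 2037, 2038, 2043, 2048, 2049, 2054, 2055, 2060 → 14.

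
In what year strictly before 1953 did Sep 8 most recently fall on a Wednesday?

From one year to the next, a fixed date's weekday advances by 1, or by 2 when a Feb 29 lies between the two dates.
1953: September 8 is Tuesday.
1952: Monday (−1)
1951: Saturday (−2)
1950: Friday (−1)
1949: Thursday (−1)
1948: Wednesday (−1)
Sep 8 falls on a Wednesday in 1948.

1948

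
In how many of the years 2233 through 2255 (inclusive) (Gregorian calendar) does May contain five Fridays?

May has 31 days; it has five Fridays when Friday falls among the first (month-length − 28) days — i.e. when May 1 is one of Friday/Thursday/Wednesday.
May 1 by year: 2233:Wed✓ 2234:Thu✓ 2235:Fri✓ 2236:Sun 2237:Mon 2238:Tue 2239:Wed✓ 2240:Fri✓ 2241:Sat 2242:Sun 2243:Mon 2244:Wed✓ 2245:Thu✓ 2246:Fri✓ 2247:Sat 2248:Mon 2249:Tue 2250:Wed✓ 2251:Thu✓ 2252:Sat 2253:Sun 2254:Mon 2255:Tue
Years with five Fridays: 2233, 2234, 2235, 2239, 2240, 2244, 2245, 2246, 2250, 2251 → 10.

10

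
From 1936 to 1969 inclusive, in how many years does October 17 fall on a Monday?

5

Track October 17's weekday year by year (advancing +1, or +2 across a Feb 29):
  1936: Sat  1937: Sun (+1)  1938: Mon (+1) ✓  1939: Tue (+1)  1940: Thu (+2)
  1941: Fri (+1)  1942: Sat (+1)  1943: Sun (+1)  1944: Tue (+2)  1945: Wed (+1)
  1946: Thu (+1)  1947: Fri (+1)  1948: Sun (+2)  1949: Mon (+1) ✓  … (6 more years) …
  1956: Wed (+2)  1957: Thu (+1)  1958: Fri (+1)  1959: Sat (+1)  1960: Mon (+2) ✓
  1961: Tue (+1)  1962: Wed (+1)  1963: Thu (+1)  1964: Sat (+2)  1965: Sun (+1)
  1966: Mon (+1) ✓  1967: Tue (+1)  1968: Thu (+2)  1969: Fri (+1)
Monday years: 1938, 1949, 1955, 1960, 1966 — 5 in total.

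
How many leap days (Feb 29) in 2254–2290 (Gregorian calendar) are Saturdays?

Leap years in 2254–2290: 9 of them.
Feb 29 weekday advances by 5 (mod 7) from one leap year to the next four years later (or differs when a century non-leap intervenes).
Leap-day weekdays: 2256:Fri 2260:Wed 2264:Mon 2268:Sat✓ 2272:Thu 2276:Tue 2280:Sun 2284:Fri 2288:Wed
Saturday: 2268 → 1.

1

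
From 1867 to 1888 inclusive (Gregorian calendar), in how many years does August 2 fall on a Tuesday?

3

Track August 2's weekday year by year (advancing +1, or +2 across a Feb 29):
  1867: Fri  1868: Sun (+2)  1869: Mon (+1)  1870: Tue (+1) ✓  1871: Wed (+1)
  1872: Fri (+2)  1873: Sat (+1)  1874: Sun (+1)  1875: Mon (+1)  1876: Wed (+2)
  1877: Thu (+1)  1878: Fri (+1)  1879: Sat (+1)  1880: Mon (+2)  1881: Tue (+1) ✓
  1882: Wed (+1)  1883: Thu (+1)  1884: Sat (+2)  1885: Sun (+1)  1886: Mon (+1)
  1887: Tue (+1) ✓  1888: Thu (+2)
Tuesday years: 1870, 1881, 1887 — 3 in total.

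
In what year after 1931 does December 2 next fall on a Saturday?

From one year to the next, a fixed date's weekday advances by 1, or by 2 when a Feb 29 lies between the two dates.
1931: December 2 is Wednesday.
1932: Friday (+2)
1933: Saturday (+1)
December 2 falls on a Saturday in 1933.

1933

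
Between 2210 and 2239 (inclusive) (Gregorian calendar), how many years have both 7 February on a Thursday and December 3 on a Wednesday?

Check each year's weekday for 7 February and December 3:
  2210: Wed/Mon  2211: Thu/Tue  2212: Fri/Thu  2213: Sun/Fri  2214: Mon/Sat  2215: Tue/Sun  2216: Wed/Tue  2217: Fri/Wed  2218: Sat/Thu  2219: Sun/Fri  2220: Mon/Sun  2221: Wed/Mon  2222: Thu/Tue  2223: Fri/Wed  2224: Sat/Fri  2225: Mon/Sat  2226: Tue/Sun  2227: Wed/Mon  2228: Thu/Wed ✓  2229: Sat/Thu  2230: Sun/Fri  2231: Mon/Sat  2232: Tue/Mon  2233: Thu/Tue  2234: Fri/Wed  2235: Sat/Thu  2236: Sun/Sat  2237: Tue/Sun  2238: Wed/Mon  2239: Thu/Tue
Both conditions hold in: 2228 — 1.

1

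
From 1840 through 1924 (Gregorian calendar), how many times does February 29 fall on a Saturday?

4

Leap years in 1840–1924: 21 of them.
Feb 29 weekday advances by 5 (mod 7) from one leap year to the next four years later (or differs when a century non-leap intervenes).
Leap-day weekdays: 1840:Sat✓ 1844:Thu 1848:Tue 1852:Sun 1856:Fri 1860:Wed 1864:Mon 1868:Sat✓ 1872:Thu 1876:Tue 1880:Sun 1884:Fri 1888:Wed 1892:Mon 1896:Sat✓ 1904:Mon 1908:Sat✓ 1912:Thu 1916:Tue 1920:Sun 1924:Fri
Saturday: 1840, 1868, 1896, 1908 → 4.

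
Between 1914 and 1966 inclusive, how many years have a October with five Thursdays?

October has 31 days; it has five Thursdays when Thursday falls among the first (month-length − 28) days — i.e. when October 1 is one of Thursday/Wednesday/Tuesday.
October 1 by year: 1914:Thu✓ 1915:Fri 1916:Sun 1917:Mon 1918:Tue✓ 1919:Wed✓ 1920:Fri 1921:Sat 1922:Sun 1923:Mon 1924:Wed✓ 1925:Thu✓ 1926:Fri 1927:Sat 1928:Mon …(23 more)… 1952:Wed✓ 1953:Thu✓ 1954:Fri 1955:Sat 1956:Mon 1957:Tue✓ 1958:Wed✓ 1959:Thu✓ 1960:Sat 1961:Sun 1962:Mon 1963:Tue✓ 1964:Thu✓ 1965:Fri 1966:Sat
Years with five Thursdays: 1914, 1918, 1919, 1924, 1925, 1929, 1930, 1931, 1935, 1936, 1940, 1941, 1942, 1946, 1947, 1952, 1953, 1957, 1958, 1959, 1963, 1964 → 22.

22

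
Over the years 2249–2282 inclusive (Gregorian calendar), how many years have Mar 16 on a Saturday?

Track Mar 16's weekday year by year (advancing +1, or +2 across a Feb 29):
  2249: Fri  2250: Sat (+1) ✓  2251: Sun (+1)  2252: Tue (+2)  2253: Wed (+1)
  2254: Thu (+1)  2255: Fri (+1)  2256: Sun (+2)  2257: Mon (+1)  2258: Tue (+1)
  2259: Wed (+1)  2260: Fri (+2)  2261: Sat (+1) ✓  2262: Sun (+1)  … (6 more years) …
  2269: Tue (+1)  2270: Wed (+1)  2271: Thu (+1)  2272: Sat (+2) ✓  2273: Sun (+1)
  2274: Mon (+1)  2275: Tue (+1)  2276: Thu (+2)  2277: Fri (+1)  2278: Sat (+1) ✓
  2279: Sun (+1)  2280: Tue (+2)  2281: Wed (+1)  2282: Thu (+1)
Saturday years: 2250, 2261, 2267, 2272, 2278 — 5 in total.

5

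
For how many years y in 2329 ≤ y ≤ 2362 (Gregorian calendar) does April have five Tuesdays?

April has 30 days; it has five Tuesdays when Tuesday falls among the first (month-length − 28) days — i.e. when April 1 is one of Tuesday/Monday.
April 1 by year: 2329:Mon✓ 2330:Tue✓ 2331:Wed 2332:Fri 2333:Sat 2334:Sun 2335:Mon✓ 2336:Wed 2337:Thu 2338:Fri 2339:Sat 2340:Mon✓ 2341:Tue✓ 2342:Wed 2343:Thu …(4 more)… 2348:Thu 2349:Fri 2350:Sat 2351:Sun 2352:Tue✓ 2353:Wed 2354:Thu 2355:Fri 2356:Sun 2357:Mon✓ 2358:Tue✓ 2359:Wed 2360:Fri 2361:Sat 2362:Sun
Years with five Tuesdays: 2329, 2330, 2335, 2340, 2341, 2346, 2347, 2352, 2357, 2358 → 10.

10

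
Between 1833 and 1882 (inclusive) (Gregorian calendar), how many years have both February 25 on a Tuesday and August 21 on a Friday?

Check each year's weekday for February 25 and August 21:
  1833: Mon/Wed  1834: Tue/Thu  1835: Wed/Fri  1836: Thu/Sun  1837: Sat/Mon  1838: Sun/Tue  1839: Mon/Wed  1840: Tue/Fri ✓  1841: Thu/Sat  1842: Fri/Sun  1843: Sat/Mon  1844: Sun/Wed  1845: Tue/Thu  1846: Wed/Fri  …(22 more)…  1869: Thu/Sat  1870: Fri/Sun  1871: Sat/Mon  1872: Sun/Wed  1873: Tue/Thu  1874: Wed/Fri  1875: Thu/Sat  1876: Fri/Mon  1877: Sun/Tue  1878: Mon/Wed  1879: Tue/Thu  1880: Wed/Sat  1881: Fri/Sun  1882: Sat/Mon
Both conditions hold in: 1840, 1868 — 2.

2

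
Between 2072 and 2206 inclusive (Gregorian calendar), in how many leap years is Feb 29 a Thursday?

4

Leap years in 2072–2206: 32 of them.
Feb 29 weekday advances by 5 (mod 7) from one leap year to the next four years later (or differs when a century non-leap intervenes).
Leap-day weekdays: 2072:Mon 2076:Sat 2080:Thu✓ 2084:Tue 2088:Sun 2092:Fri 2096:Wed 2104:Fri 2108:Wed 2112:Mon 2116:Sat 2120:Thu✓ 2124:Tue …(6 more)… 2152:Tue 2156:Sun 2160:Fri 2164:Wed 2168:Mon 2172:Sat 2176:Thu✓ 2180:Tue 2184:Sun 2188:Fri 2192:Wed 2196:Mon 2204:Wed
Thursday: 2080, 2120, 2148, 2176 → 4.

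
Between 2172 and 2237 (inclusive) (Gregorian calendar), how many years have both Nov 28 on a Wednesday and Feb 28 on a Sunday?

Check each year's weekday for Nov 28 and Feb 28:
  2172: Sat/Fri  2173: Sun/Sun  2174: Mon/Mon  2175: Tue/Tue  2176: Thu/Wed  2177: Fri/Fri  2178: Sat/Sat  2179: Sun/Sun  2180: Tue/Mon  2181: Wed/Wed  2182: Thu/Thu  2183: Fri/Fri  2184: Sun/Sat  2185: Mon/Mon  …(38 more)…  2224: Sun/Sat  2225: Mon/Mon  2226: Tue/Tue  2227: Wed/Wed  2228: Fri/Thu  2229: Sat/Sat  2230: Sun/Sun  2231: Mon/Mon  2232: Wed/Tue  2233: Thu/Thu  2234: Fri/Fri  2235: Sat/Sat  2236: Mon/Sun  2237: Tue/Tue
Both conditions hold in: no year — 0.

0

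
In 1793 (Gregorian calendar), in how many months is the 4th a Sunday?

Check the 4th of each month of 1793: Jan 4: Fri, Feb 4: Mon, Mar 4: Mon, Apr 4: Thu, May 4: Sat, Jun 4: Tue, Jul 4: Thu, Aug 4: Sun, Sep 4: Wed, Oct 4: Fri, Nov 4: Mon, Dec 4: Wed.
Sunday occurs in August — 1 month.

1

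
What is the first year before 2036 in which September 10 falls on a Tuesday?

2030

From one year to the next, a fixed date's weekday advances by 1, or by 2 when a Feb 29 lies between the two dates.
2036: September 10 is Wednesday.
2035: Monday (−2)
2034: Sunday (−1)
2033: Saturday (−1)
2032: Friday (−1)
2031: Wednesday (−2)
2030: Tuesday (−1)
September 10 falls on a Tuesday in 2030.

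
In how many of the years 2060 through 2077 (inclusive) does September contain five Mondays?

4

September has 30 days; it has five Mondays when Monday falls among the first (month-length − 28) days — i.e. when September 1 is one of Monday/Sunday.
September 1 by year: 2060:Wed 2061:Thu 2062:Fri 2063:Sat 2064:Mon✓ 2065:Tue 2066:Wed 2067:Thu 2068:Sat 2069:Sun✓ 2070:Mon✓ 2071:Tue 2072:Thu 2073:Fri 2074:Sat 2075:Sun✓ 2076:Tue 2077:Wed
Years with five Mondays: 2064, 2069, 2070, 2075 → 4.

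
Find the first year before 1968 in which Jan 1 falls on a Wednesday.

1964

Jan 1 advances by 2 weekdays after a leap year and by 1 after a common year.
1968: Jan 1 is Monday (leap).
1967: Sunday
1966: Saturday
1965: Friday
1964: Wednesday (leap)
1964 begins on a Wednesday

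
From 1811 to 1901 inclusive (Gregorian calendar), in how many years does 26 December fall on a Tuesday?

13

Track 26 December's weekday year by year (advancing +1, or +2 across a Feb 29):
  1811: Thu  1812: Sat (+2)  1813: Sun (+1)  1814: Mon (+1)  1815: Tue (+1) ✓
  1816: Thu (+2)  1817: Fri (+1)  1818: Sat (+1)  1819: Sun (+1)  1820: Tue (+2) ✓
  1821: Wed (+1)  1822: Thu (+1)  1823: Fri (+1)  1824: Sun (+2)  … (63 more years) …
  1888: Wed (+2)  1889: Thu (+1)  1890: Fri (+1)  1891: Sat (+1)  1892: Mon (+2)
  1893: Tue (+1) ✓  1894: Wed (+1)  1895: Thu (+1)  1896: Sat (+2)  1897: Sun (+1)
  1898: Mon (+1)  1899: Tue (+1) ✓  1900: Wed (+1)  1901: Thu (+1)
Tuesday years: 1815, 1820, 1826, 1837, 1843, 1848, 1854, 1865, 1871, 1876, 1882, 1893, 1899 — 13 in total.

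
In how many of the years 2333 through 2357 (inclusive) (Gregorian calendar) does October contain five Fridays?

10

October has 31 days; it has five Fridays when Friday falls among the first (month-length − 28) days — i.e. when October 1 is one of Friday/Thursday/Wednesday.
October 1 by year: 2333:Sun 2334:Mon 2335:Tue 2336:Thu✓ 2337:Fri✓ 2338:Sat 2339:Sun 2340:Tue 2341:Wed✓ 2342:Thu✓ 2343:Fri✓ 2344:Sun 2345:Mon 2346:Tue 2347:Wed✓ 2348:Fri✓ 2349:Sat 2350:Sun 2351:Mon 2352:Wed✓ 2353:Thu✓ 2354:Fri✓ 2355:Sat 2356:Mon 2357:Tue
Years with five Fridays: 2336, 2337, 2341, 2342, 2343, 2347, 2348, 2352, 2353, 2354 → 10.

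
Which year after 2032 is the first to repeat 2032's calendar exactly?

Two years share a calendar iff Jan 1 falls on the same weekday and both are leap or both are common. 2032: Jan 1 is Thursday, leap year.
2033: Jan 1 Saturday, common
2034: Jan 1 Sunday, common
2035: Jan 1 Monday, common
2036: Jan 1 Tuesday, leap
2037: Jan 1 Thursday, common
2038: Jan 1 Friday, common
2039: Jan 1 Saturday, common
2040: Jan 1 Sunday, leap
2041: Jan 1 Tuesday, common
2042: Jan 1 Wednesday, common
2043: Jan 1 Thursday, common
2044: Jan 1 Friday, leap
2045: Jan 1 Sunday, common
2046: Jan 1 Monday, common
2047: Jan 1 Tuesday, common
2048: Jan 1 Wednesday, leap
2049: Jan 1 Friday, common
2050: Jan 1 Saturday, common
2051: Jan 1 Sunday, common
2052: Jan 1 Monday, leap
2053: Jan 1 Wednesday, common
2054: Jan 1 Thursday, common
2055: Jan 1 Friday, common
2056: Jan 1 Saturday, leap
2057: Jan 1 Monday, common
2058: Jan 1 Tuesday, common
2059: Jan 1 Wednesday, common
2060: Jan 1 Thursday, leap
2060 matches on both conditions.

2060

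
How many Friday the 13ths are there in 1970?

Check the 13th of each month of 1970: Jan 13: Tue, Feb 13: Fri, Mar 13: Fri, Apr 13: Mon, May 13: Wed, Jun 13: Sat, Jul 13: Mon, Aug 13: Thu, Sep 13: Sun, Oct 13: Tue, Nov 13: Fri, Dec 13: Sun.
Friday occurs in February, March, November — 3 months.

3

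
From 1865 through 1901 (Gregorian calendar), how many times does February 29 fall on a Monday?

Leap years in 1865–1901: 8 of them.
Feb 29 weekday advances by 5 (mod 7) from one leap year to the next four years later (or differs when a century non-leap intervenes).
Leap-day weekdays: 1868:Sat 1872:Thu 1876:Tue 1880:Sun 1884:Fri 1888:Wed 1892:Mon✓ 1896:Sat
Monday: 1892 → 1.

1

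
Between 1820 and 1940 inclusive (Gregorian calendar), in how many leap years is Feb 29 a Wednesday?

Leap years in 1820–1940: 30 of them.
Feb 29 weekday advances by 5 (mod 7) from one leap year to the next four years later (or differs when a century non-leap intervenes).
Leap-day weekdays: 1820:Tue 1824:Sun 1828:Fri 1832:Wed✓ 1836:Mon 1840:Sat 1844:Thu 1848:Tue 1852:Sun 1856:Fri 1860:Wed✓ 1864:Mon 1868:Sat …(4 more)… 1888:Wed✓ 1892:Mon 1896:Sat 1904:Mon 1908:Sat 1912:Thu 1916:Tue 1920:Sun 1924:Fri 1928:Wed✓ 1932:Mon 1936:Sat 1940:Thu
Wednesday: 1832, 1860, 1888, 1928 → 4.

4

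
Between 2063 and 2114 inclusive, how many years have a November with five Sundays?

16

November has 30 days; it has five Sundays when Sunday falls among the first (month-length − 28) days — i.e. when November 1 is one of Sunday/Saturday.
November 1 by year: 2063:Thu 2064:Sat✓ 2065:Sun✓ 2066:Mon 2067:Tue 2068:Thu 2069:Fri 2070:Sat✓ 2071:Sun✓ 2072:Tue 2073:Wed 2074:Thu 2075:Fri 2076:Sun✓ 2077:Mon …(22 more)… 2100:Mon 2101:Tue 2102:Wed 2103:Thu 2104:Sat✓ 2105:Sun✓ 2106:Mon 2107:Tue 2108:Thu 2109:Fri 2110:Sat✓ 2111:Sun✓ 2112:Tue 2113:Wed 2114:Thu
Years with five Sundays: 2064, 2065, 2070, 2071, 2076, 2081, 2082, 2087, 2092, 2093, 2098, 2099, 2104, 2105, 2110, 2111 → 16.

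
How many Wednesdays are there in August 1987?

August 1987 has 31 days and begins on Saturday.
The first Wednesday is August 5.
Wednesdays fall on 5, 12, 19, 26 — that's 4.

4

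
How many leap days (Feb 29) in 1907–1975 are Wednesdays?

2

Leap years in 1907–1975: 17 of them.
Feb 29 weekday advances by 5 (mod 7) from one leap year to the next four years later (or differs when a century non-leap intervenes).
Leap-day weekdays: 1908:Sat 1912:Thu 1916:Tue 1920:Sun 1924:Fri 1928:Wed✓ 1932:Mon 1936:Sat 1940:Thu 1944:Tue 1948:Sun 1952:Fri 1956:Wed✓ 1960:Mon 1964:Sat 1968:Thu 1972:Tue
Wednesday: 1928, 1956 → 2.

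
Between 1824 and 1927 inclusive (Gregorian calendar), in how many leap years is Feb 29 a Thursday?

Leap years in 1824–1927: 25 of them.
Feb 29 weekday advances by 5 (mod 7) from one leap year to the next four years later (or differs when a century non-leap intervenes).
Leap-day weekdays: 1824:Sun 1828:Fri 1832:Wed 1836:Mon 1840:Sat 1844:Thu✓ 1848:Tue 1852:Sun 1856:Fri 1860:Wed 1864:Mon 1868:Sat 1872:Thu✓ 1876:Tue 1880:Sun 1884:Fri 1888:Wed 1892:Mon 1896:Sat 1904:Mon 1908:Sat 1912:Thu✓ 1916:Tue 1920:Sun 1924:Fri
Thursday: 1844, 1872, 1912 → 3.

3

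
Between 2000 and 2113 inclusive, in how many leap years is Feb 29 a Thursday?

Leap years in 2000–2113: 28 of them.
Feb 29 weekday advances by 5 (mod 7) from one leap year to the next four years later (or differs when a century non-leap intervenes).
Leap-day weekdays: 2000:Tue 2004:Sun 2008:Fri 2012:Wed 2016:Mon 2020:Sat 2024:Thu✓ 2028:Tue 2032:Sun 2036:Fri 2040:Wed 2044:Mon 2048:Sat 2052:Thu✓ 2056:Tue 2060:Sun 2064:Fri 2068:Wed 2072:Mon 2076:Sat 2080:Thu✓ 2084:Tue 2088:Sun 2092:Fri 2096:Wed 2104:Fri 2108:Wed 2112:Mon
Thursday: 2024, 2052, 2080 → 3.

3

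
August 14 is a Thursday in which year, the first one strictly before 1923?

From one year to the next, a fixed date's weekday advances by 1, or by 2 when a Feb 29 lies between the two dates.
1923: August 14 is Tuesday.
1922: Monday (−1)
1921: Sunday (−1)
1920: Saturday (−1)
1919: Thursday (−2)
August 14 falls on a Thursday in 1919.

1919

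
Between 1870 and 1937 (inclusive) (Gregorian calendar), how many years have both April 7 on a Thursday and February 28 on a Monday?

Check each year's weekday for April 7 and February 28:
  1870: Thu/Mon ✓  1871: Fri/Tue  1872: Sun/Wed  1873: Mon/Fri  1874: Tue/Sat  1875: Wed/Sun  1876: Fri/Mon  1877: Sat/Wed  1878: Sun/Thu  1879: Mon/Fri  1880: Wed/Sat  1881: Thu/Mon ✓  1882: Fri/Tue  1883: Sat/Wed  …(40 more)…  1924: Mon/Thu  1925: Tue/Sat  1926: Wed/Sun  1927: Thu/Mon ✓  1928: Sat/Tue  1929: Sun/Thu  1930: Mon/Fri  1931: Tue/Sat  1932: Thu/Sun  1933: Fri/Tue  1934: Sat/Wed  1935: Sun/Thu  1936: Tue/Fri  1937: Wed/Sun
Both conditions hold in: 1870, 1881, 1887, 1898, 1910, 1921, 1927 — 7.

7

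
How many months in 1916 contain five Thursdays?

A month of length L has five Thursdays iff its first Thursday is on day ≤ L−28 (so day 1–3 in a 31-day month, 1–2 in a 30-day month, day 1 in a leap February).
Checking each month of 1916: Jan starts Sat (31d); Feb starts Tue (29d); Mar starts Wed (31d) ✓; Apr starts Sat (30d); May starts Mon (31d); Jun starts Thu (30d) ✓; Jul starts Sat (31d); Aug starts Tue (31d) ✓; Sep starts Fri (30d); Oct starts Sun (31d); Nov starts Wed (30d) ✓; Dec starts Fri (31d).
Five-Thursday months: March, June, August, November → 4.

4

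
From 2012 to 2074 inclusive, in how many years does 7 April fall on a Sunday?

9

Track 7 April's weekday year by year (advancing +1, or +2 across a Feb 29):
  2012: Sat  2013: Sun (+1) ✓  2014: Mon (+1)  2015: Tue (+1)  2016: Thu (+2)
  2017: Fri (+1)  2018: Sat (+1)  2019: Sun (+1) ✓  2020: Tue (+2)  2021: Wed (+1)
  2022: Thu (+1)  2023: Fri (+1)  2024: Sun (+2) ✓  2025: Mon (+1)  … (35 more years) …
  2061: Thu (+1)  2062: Fri (+1)  2063: Sat (+1)  2064: Mon (+2)  2065: Tue (+1)
  2066: Wed (+1)  2067: Thu (+1)  2068: Sat (+2)  2069: Sun (+1) ✓  2070: Mon (+1)
  2071: Tue (+1)  2072: Thu (+2)  2073: Fri (+1)  2074: Sat (+1)
Sunday years: 2013, 2019, 2024, 2030, 2041, 2047, 2052, 2058, 2069 — 9 in total.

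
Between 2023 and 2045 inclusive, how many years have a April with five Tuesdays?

7

April has 30 days; it has five Tuesdays when Tuesday falls among the first (month-length − 28) days — i.e. when April 1 is one of Tuesday/Monday.
April 1 by year: 2023:Sat 2024:Mon✓ 2025:Tue✓ 2026:Wed 2027:Thu 2028:Sat 2029:Sun 2030:Mon✓ 2031:Tue✓ 2032:Thu 2033:Fri 2034:Sat 2035:Sun 2036:Tue✓ 2037:Wed 2038:Thu 2039:Fri 2040:Sun 2041:Mon✓ 2042:Tue✓ 2043:Wed 2044:Fri 2045:Sat
Years with five Tuesdays: 2024, 2025, 2030, 2031, 2036, 2041, 2042 → 7.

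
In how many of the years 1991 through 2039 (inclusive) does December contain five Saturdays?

December has 31 days; it has five Saturdays when Saturday falls among the first (month-length − 28) days — i.e. when December 1 is one of Saturday/Friday/Thursday.
December 1 by year: 1991:Sun 1992:Tue 1993:Wed 1994:Thu✓ 1995:Fri✓ 1996:Sun 1997:Mon 1998:Tue 1999:Wed 2000:Fri✓ 2001:Sat✓ 2002:Sun 2003:Mon 2004:Wed 2005:Thu✓ …(19 more)… 2025:Mon 2026:Tue 2027:Wed 2028:Fri✓ 2029:Sat✓ 2030:Sun 2031:Mon 2032:Wed 2033:Thu✓ 2034:Fri✓ 2035:Sat✓ 2036:Mon 2037:Tue 2038:Wed 2039:Thu✓
Years with five Saturdays: 1994, 1995, 2000, 2001, 2005, 2006, 2007, 2011, 2012, 2016, 2017, 2018, 2022, 2023, 2028, 2029, 2033, 2034, 2035, 2039 → 20.

20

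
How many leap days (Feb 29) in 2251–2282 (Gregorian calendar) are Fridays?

Leap years in 2251–2282: 8 of them.
Feb 29 weekday advances by 5 (mod 7) from one leap year to the next four years later (or differs when a century non-leap intervenes).
Leap-day weekdays: 2252:Sun 2256:Fri✓ 2260:Wed 2264:Mon 2268:Sat 2272:Thu 2276:Tue 2280:Sun
Friday: 2256 → 1.

1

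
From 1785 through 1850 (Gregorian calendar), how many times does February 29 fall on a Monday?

3

Leap years in 1785–1850: 15 of them.
Feb 29 weekday advances by 5 (mod 7) from one leap year to the next four years later (or differs when a century non-leap intervenes).
Leap-day weekdays: 1788:Fri 1792:Wed 1796:Mon✓ 1804:Wed 1808:Mon✓ 1812:Sat 1816:Thu 1820:Tue 1824:Sun 1828:Fri 1832:Wed 1836:Mon✓ 1840:Sat 1844:Thu 1848:Tue
Monday: 1796, 1808, 1836 → 3.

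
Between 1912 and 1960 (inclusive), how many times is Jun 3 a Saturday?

Track Jun 3's weekday year by year (advancing +1, or +2 across a Feb 29):
  1912: Mon  1913: Tue (+1)  1914: Wed (+1)  1915: Thu (+1)  1916: Sat (+2) ✓
  1917: Sun (+1)  1918: Mon (+1)  1919: Tue (+1)  1920: Thu (+2)  1921: Fri (+1)
  1922: Sat (+1) ✓  1923: Sun (+1)  1924: Tue (+2)  1925: Wed (+1)  … (21 more years) …
  1947: Tue (+1)  1948: Thu (+2)  1949: Fri (+1)  1950: Sat (+1) ✓  1951: Sun (+1)
  1952: Tue (+2)  1953: Wed (+1)  1954: Thu (+1)  1955: Fri (+1)  1956: Sun (+2)
  1957: Mon (+1)  1958: Tue (+1)  1959: Wed (+1)  1960: Fri (+2)
Saturday years: 1916, 1922, 1933, 1939, 1944, 1950 — 6 in total.

6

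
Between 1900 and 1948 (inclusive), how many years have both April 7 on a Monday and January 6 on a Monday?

Check each year's weekday for April 7 and January 6:
  1900: Sat/Sat  1901: Sun/Sun  1902: Mon/Mon ✓  1903: Tue/Tue  1904: Thu/Wed  1905: Fri/Fri  1906: Sat/Sat  1907: Sun/Sun  1908: Tue/Mon  1909: Wed/Wed  1910: Thu/Thu  1911: Fri/Fri  1912: Sun/Sat  1913: Mon/Mon ✓  …(21 more)…  1935: Sun/Sun  1936: Tue/Mon  1937: Wed/Wed  1938: Thu/Thu  1939: Fri/Fri  1940: Sun/Sat  1941: Mon/Mon ✓  1942: Tue/Tue  1943: Wed/Wed  1944: Fri/Thu  1945: Sat/Sat  1946: Sun/Sun  1947: Mon/Mon ✓  1948: Wed/Tue
Both conditions hold in: 1902, 1913, 1919, 1930, 1941, 1947 — 6.

6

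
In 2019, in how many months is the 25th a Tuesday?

1

Check the 25th of each month of 2019: Jan 25: Fri, Feb 25: Mon, Mar 25: Mon, Apr 25: Thu, May 25: Sat, Jun 25: Tue, Jul 25: Thu, Aug 25: Sun, Sep 25: Wed, Oct 25: Fri, Nov 25: Mon, Dec 25: Wed.
Tuesday occurs in June — 1 month.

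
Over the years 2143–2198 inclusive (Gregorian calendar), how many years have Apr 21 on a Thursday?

8

Track Apr 21's weekday year by year (advancing +1, or +2 across a Feb 29):
  2143: Sun  2144: Tue (+2)  2145: Wed (+1)  2146: Thu (+1) ✓  2147: Fri (+1)
  2148: Sun (+2)  2149: Mon (+1)  2150: Tue (+1)  2151: Wed (+1)  2152: Fri (+2)
  2153: Sat (+1)  2154: Sun (+1)  2155: Mon (+1)  2156: Wed (+2)  … (28 more years) …
  2185: Thu (+1) ✓  2186: Fri (+1)  2187: Sat (+1)  2188: Mon (+2)  2189: Tue (+1)
  2190: Wed (+1)  2191: Thu (+1) ✓  2192: Sat (+2)  2193: Sun (+1)  2194: Mon (+1)
  2195: Tue (+1)  2196: Thu (+2) ✓  2197: Fri (+1)  2198: Sat (+1)
Thursday years: 2146, 2157, 2163, 2168, 2174, 2185, 2191, 2196 — 8 in total.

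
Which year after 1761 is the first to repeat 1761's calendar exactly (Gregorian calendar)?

1767

Two years share a calendar iff Jan 1 falls on the same weekday and both are leap or both are common. 1761: Jan 1 is Thursday, common year.
1762: Jan 1 Friday, common
1763: Jan 1 Saturday, common
1764: Jan 1 Sunday, leap
1765: Jan 1 Tuesday, common
1766: Jan 1 Wednesday, common
1767: Jan 1 Thursday, common
1767 matches on both conditions.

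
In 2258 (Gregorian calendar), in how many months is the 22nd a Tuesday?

Check the 22nd of each month of 2258: Jan 22: Fri, Feb 22: Mon, Mar 22: Mon, Apr 22: Thu, May 22: Sat, Jun 22: Tue, Jul 22: Thu, Aug 22: Sun, Sep 22: Wed, Oct 22: Fri, Nov 22: Mon, Dec 22: Wed.
Tuesday occurs in June — 1 month.

1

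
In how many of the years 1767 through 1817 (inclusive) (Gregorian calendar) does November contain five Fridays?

November has 30 days; it has five Fridays when Friday falls among the first (month-length − 28) days — i.e. when November 1 is one of Friday/Thursday.
November 1 by year: 1767:Sun 1768:Tue 1769:Wed 1770:Thu✓ 1771:Fri✓ 1772:Sun 1773:Mon 1774:Tue 1775:Wed 1776:Fri✓ 1777:Sat 1778:Sun 1779:Mon 1780:Wed 1781:Thu✓ …(21 more)… 1803:Tue 1804:Thu✓ 1805:Fri✓ 1806:Sat 1807:Sun 1808:Tue 1809:Wed 1810:Thu✓ 1811:Fri✓ 1812:Sun 1813:Mon 1814:Tue 1815:Wed 1816:Fri✓ 1817:Sat
Years with five Fridays: 1770, 1771, 1776, 1781, 1782, 1787, 1792, 1793, 1798, 1799, 1804, 1805, 1810, 1811, 1816 → 15.

15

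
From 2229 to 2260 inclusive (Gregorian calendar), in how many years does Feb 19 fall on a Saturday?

Track Feb 19's weekday year by year (advancing +1, or +2 across a Feb 29):
  2229: Thu  2230: Fri (+1)  2231: Sat (+1) ✓  2232: Sun (+1)  2233: Tue (+2)
  2234: Wed (+1)  2235: Thu (+1)  2236: Fri (+1)  2237: Sun (+2)  2238: Mon (+1)
  2239: Tue (+1)  2240: Wed (+1)  2241: Fri (+2)  2242: Sat (+1) ✓  … (4 more years) …
  2247: Fri (+1)  2248: Sat (+1) ✓  2249: Mon (+2)  2250: Tue (+1)  2251: Wed (+1)
  2252: Thu (+1)  2253: Sat (+2) ✓  2254: Sun (+1)  2255: Mon (+1)  2256: Tue (+1)
  2257: Thu (+2)  2258: Fri (+1)  2259: Sat (+1) ✓  2260: Sun (+1)
Saturday years: 2231, 2242, 2248, 2253, 2259 — 5 in total.

5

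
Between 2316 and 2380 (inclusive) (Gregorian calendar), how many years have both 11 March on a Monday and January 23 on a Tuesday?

2

Check each year's weekday for 11 March and January 23:
  2316: Sat/Sun  2317: Sun/Tue  2318: Mon/Wed  2319: Tue/Thu  2320: Thu/Fri  2321: Fri/Sun  2322: Sat/Mon  2323: Sun/Tue  2324: Tue/Wed  2325: Wed/Fri  2326: Thu/Sat  2327: Fri/Sun  2328: Sun/Mon  2329: Mon/Wed  …(37 more)…  2367: Sat/Mon  2368: Mon/Tue ✓  2369: Tue/Thu  2370: Wed/Fri  2371: Thu/Sat  2372: Sat/Sun  2373: Sun/Tue  2374: Mon/Wed  2375: Tue/Thu  2376: Thu/Fri  2377: Fri/Sun  2378: Sat/Mon  2379: Sun/Tue  2380: Tue/Wed
Both conditions hold in: 2340, 2368 — 2.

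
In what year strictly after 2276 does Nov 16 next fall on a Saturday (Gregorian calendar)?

From one year to the next, a fixed date's weekday advances by 1, or by 2 when a Feb 29 lies between the two dates.
2276: November 16 is Thursday.
2277: Friday (+1)
2278: Saturday (+1)
Nov 16 falls on a Saturday in 2278.

2278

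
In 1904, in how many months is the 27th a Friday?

1

Check the 27th of each month of 1904: Jan 27: Wed, Feb 27: Sat, Mar 27: Sun, Apr 27: Wed, May 27: Fri, Jun 27: Mon, Jul 27: Wed, Aug 27: Sat, Sep 27: Tue, Oct 27: Thu, Nov 27: Sun, Dec 27: Tue.
Friday occurs in May — 1 month.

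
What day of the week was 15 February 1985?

Friday

January 1, 1985 is a Tuesday.
February 15 is day 46 of the year, i.e. 45 days after Jan 1.
45 mod 7 = 3, so advance 3 weekdays from Tuesday: Friday.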